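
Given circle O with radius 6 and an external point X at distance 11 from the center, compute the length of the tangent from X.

tangent = √(d² - r²) = √(11² - 6²) = √(121 - 36) = √85 = sqrt(85)

sqrt(85)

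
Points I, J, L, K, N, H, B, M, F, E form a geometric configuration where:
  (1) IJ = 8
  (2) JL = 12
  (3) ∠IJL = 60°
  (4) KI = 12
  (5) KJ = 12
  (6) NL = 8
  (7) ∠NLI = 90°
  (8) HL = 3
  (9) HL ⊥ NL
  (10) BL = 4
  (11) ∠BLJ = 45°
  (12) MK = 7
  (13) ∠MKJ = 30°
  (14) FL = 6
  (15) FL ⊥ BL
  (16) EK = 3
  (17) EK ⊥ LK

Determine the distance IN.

Step 1: By the law of cosines on triangle LJI: LI² = 12² + 8² − 2·12·8·cos(60°) = 112, so LI = 4·√7.
Step 2: By the law of cosines on triangle ILN: IN² = (4·√7)² + 8² − 2·4·√7·8·cos(90°) = 176, so IN = 4·√11.

Therefore, the length of IN = 4·√11.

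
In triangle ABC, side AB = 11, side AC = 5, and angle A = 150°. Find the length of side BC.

By the law of cosines: BC^2 = AB^2 + AC^2 - 2*AB*AC*cos(A)
BC^2 = 11^2 + 5^2 - 2*11*5*cos(150°)
BC^2 = 121 + 25 - 110*(-sqrt(3)/2)
BC^2 = 55*sqrt(3) + 146
BC = sqrt(55*sqrt(3) + 146)

sqrt(55*sqrt(3) + 146)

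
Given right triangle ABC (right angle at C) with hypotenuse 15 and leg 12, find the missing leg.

Rearranging the Pythagorean theorem to solve for the unknown leg:
leg^2 = hypotenuse^2 - known_leg^2 = 225 - 144 = 81
leg = sqrt(81) = 9.

9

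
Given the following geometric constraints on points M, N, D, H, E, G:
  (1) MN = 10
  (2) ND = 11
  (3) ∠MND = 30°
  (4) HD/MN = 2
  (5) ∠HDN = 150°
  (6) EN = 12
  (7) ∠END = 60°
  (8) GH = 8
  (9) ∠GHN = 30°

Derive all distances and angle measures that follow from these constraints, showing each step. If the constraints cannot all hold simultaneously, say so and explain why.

The constraints are consistent.

From the given relations:
  HD = 2·MN = 2·10 = 20

Step 1: From MN = 10, ND = 11, and ∠MND = 30°, by the law of cosines:
  MD² = MN² + ND² - 2·MN·ND·cos(30°) = 100 + 121 - 190.5 = 30.47
  MD ≈ 5.52

Step 2: From ND = 11, DH = 20, and ∠NDH = 150°, by the law of cosines:
  NH² = ND² + DH² - 2·ND·DH·cos(150°) = 121 + 400 + 381.1 = 902.1
  NH ≈ 30.03

Step 3: From DN = 11, NE = 12, and ∠DNE = 60°, by the law of cosines:
  DE² = DN² + NE² - 2·DN·NE·cos(60°) = 121 + 144 - 132 = 133
  DE = √133

Step 4: From NH = 30.03, HG = 8, and ∠NHG = 30°, by the law of cosines:
  NG² = NH² + HG² - 2·NH·HG·cos(30°) = 902.1 + 64 - 416.2 = 549.9
  NG ≈ 23.45

Step 5: From MD = 5.52, MN = 10, DN = 11, by the inverse law of cosines:
  cos(∠DMN) = (MD² + MN² - DN²) / (2·MD·MN)
  ∠DMN = 85.08°

Step 6: From ND = 11, NH = 30.03, DH = 20, by the inverse law of cosines:
  cos(∠DNH) = (ND² + NH² - DH²) / (2·ND·NH)
  ∠DNH = 19.45°

Step 7: From DE = √133, DN = 11, EN = 12, by the inverse law of cosines:
  cos(∠EDN) = (DE² + DN² - EN²) / (2·DE·DN)
  ∠EDN = 64.31°

Step 8: From DM = 5.52, DN = 11, MN = 10, by the inverse law of cosines:
  cos(∠MDN) = (DM² + DN² - MN²) / (2·DM·DN)
  ∠MDN = 64.92°

Step 9: From HD = 20, HN = 30.03, DN = 11, by the inverse law of cosines:
  cos(∠DHN) = (HD² + HN² - DN²) / (2·HD·HN)
  ∠DHN = 10.55°

Step 10: From ED = √133, EN = 12, DN = 11, by the inverse law of cosines:
  cos(∠DEN) = (ED² + EN² - DN²) / (2·ED·EN)
  ∠DEN = 55.69°

Step 11: From NG = 23.45, NH = 30.03, GH = 8, by the inverse law of cosines:
  cos(∠GNH) = (NG² + NH² - GH²) / (2·NG·NH)
  ∠GNH = 9.82°

Step 12: From GH = 8, GN = 23.45, HN = 30.03, by the inverse law of cosines:
  cos(∠HGN) = (GH² + GN² - HN²) / (2·GH·GN)
  ∠HGN = 140.18°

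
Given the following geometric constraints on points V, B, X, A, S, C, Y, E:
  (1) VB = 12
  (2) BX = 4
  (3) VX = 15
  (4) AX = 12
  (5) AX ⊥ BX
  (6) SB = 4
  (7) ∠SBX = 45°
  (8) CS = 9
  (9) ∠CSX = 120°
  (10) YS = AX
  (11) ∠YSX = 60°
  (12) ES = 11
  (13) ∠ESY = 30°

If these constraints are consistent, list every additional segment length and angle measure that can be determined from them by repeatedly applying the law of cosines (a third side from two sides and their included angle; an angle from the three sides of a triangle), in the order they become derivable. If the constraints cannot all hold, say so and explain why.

The constraints are consistent. Derivable facts, in order:
After 1 step:
- BA = 4·√10
- XS ≈ 3.06
- YE ≈ 6.03
- ∠BVX = 11.32°
- ∠BXV = 36.07°
- ∠VBX = 132.62°
After 2 steps:
- XC ≈ 10.86
- XY ≈ 10.8
- ∠ABX = 71.57°
- ∠BAX = 18.43°
- ∠BSX = 67.5°
- ∠BXS = 67.5°
- ∠EYS = 65.78°
- ∠SEY = 84.22°
After 3 steps:
- ∠CXS = 45.87°
- ∠SCX = 14.13°
- ∠SXY = 105.79°
- ∠SYX = 14.21°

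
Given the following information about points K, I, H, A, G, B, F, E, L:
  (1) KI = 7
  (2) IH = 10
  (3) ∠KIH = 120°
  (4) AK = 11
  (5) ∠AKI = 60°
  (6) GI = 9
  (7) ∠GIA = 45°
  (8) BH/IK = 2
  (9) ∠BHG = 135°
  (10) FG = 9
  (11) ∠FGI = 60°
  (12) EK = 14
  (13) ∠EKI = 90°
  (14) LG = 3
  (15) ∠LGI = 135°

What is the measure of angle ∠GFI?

Step 1: By the law of cosines on triangle FGI: FI² = 9² + 9² − 2·9·9·cos(60°) = 81, so FI = 9.
Step 2: By the inverse law of cosines on triangle GFI: cos(∠GFI) = (9² + 9² − 9²) / (2·9·9) = 81/162 = 0.5, so ∠GFI = 60°.

Therefore, the measure of angle ∠GFI = 60°.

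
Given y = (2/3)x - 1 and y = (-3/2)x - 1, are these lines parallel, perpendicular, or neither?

Slope of line 1: m1 = 2/3
Slope of line 2: m2 = -3/2
Two lines are perpendicular when the product of their slopes is -1 (negative reciprocals).
m1 * m2 = (2/3) * (-3/2) = -1, confirming perpendicularity.

Perpendicular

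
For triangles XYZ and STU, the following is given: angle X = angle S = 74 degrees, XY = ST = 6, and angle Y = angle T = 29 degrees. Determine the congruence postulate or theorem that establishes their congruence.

Consider the given information: angle X = angle S = 74 degrees, XY = ST = 6, and angle Y = angle T = 29 degrees
This is not AAS or HL: AAS requires two angles and a non-included side. HL only applies to right triangles with matching hypotenuse and leg.
The correct criterion is ASA. Two pairs of corresponding angles and the included side are equal (Angle-Side-Angle).

ASA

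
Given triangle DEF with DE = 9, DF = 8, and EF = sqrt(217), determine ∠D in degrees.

When all three sides of a triangle are known, the law of cosines can be rearranged to find any angle.
cos(C) = (a² + b² - c²) / (2ab) gives cos(D) = -1/2.
Taking the inverse cosine: D = 120°.

120°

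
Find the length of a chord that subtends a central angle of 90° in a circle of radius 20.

Drop a perpendicular from the center to the chord, bisecting both the chord and the central angle.
Each half-chord = r sin(θ/2) = 20 sin(45°).
The full chord = 2 × 20 × sin(45°) = 20*sqrt(2).

20*sqrt(2)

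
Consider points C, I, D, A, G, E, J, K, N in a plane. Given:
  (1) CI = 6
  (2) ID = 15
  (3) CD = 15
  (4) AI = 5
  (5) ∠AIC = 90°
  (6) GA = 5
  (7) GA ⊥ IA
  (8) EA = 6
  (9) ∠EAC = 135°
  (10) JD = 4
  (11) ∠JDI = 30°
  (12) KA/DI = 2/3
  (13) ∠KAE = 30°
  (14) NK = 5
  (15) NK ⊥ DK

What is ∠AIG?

Step 1: By the law of cosines on triangle IAG: IG² = 5² + 5² − 2·5·5·cos(90°) = 50, so IG = 5·√2.
Step 2: By the inverse law of cosines on triangle AIG: cos(∠AIG) = (5² + (5·√2)² − 5²) / (2·5·5·√2) = 50/70.71 = 0.7071, so ∠AIG = 45°.

Therefore, the measure of angle ∠AIG = 45°.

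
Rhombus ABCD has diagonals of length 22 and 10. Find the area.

Area = (22 * 10) / 2 = 220 / 2 = 110

110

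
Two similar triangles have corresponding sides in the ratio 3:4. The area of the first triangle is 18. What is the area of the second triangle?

Area ratio = (3/4)^2 = 9/16. Area of the second triangle = 18 * 16/9 = 32.

32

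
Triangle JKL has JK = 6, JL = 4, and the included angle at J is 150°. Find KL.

When two sides and the included angle are known, the law of cosines gives the third side.
c^2 = a^2 + b^2 - 2ab cos(C) generalizes the Pythagorean theorem to non-right triangles.
Here: KL^2 = 36 + 16 - 48*(-sqrt(3)/2) = 24*sqrt(3) + 52
KL = 2*sqrt(6*sqrt(3) + 13)

2*sqrt(6*sqrt(3) + 13)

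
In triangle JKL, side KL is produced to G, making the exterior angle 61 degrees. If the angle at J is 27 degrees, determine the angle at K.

The exterior angle theorem states that an exterior angle equals the sum of the two non-adjacent interior angles.
So 61 = 27 + angle K, which gives angle K = 61 - 27 = 34 degrees.

34 degrees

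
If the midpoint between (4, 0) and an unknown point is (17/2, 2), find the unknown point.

Using the midpoint formula: M = ((x1 + x2)/2, (y1 + y2)/2)
We know M = (17/2, 2) and L = (4, 0)
For x: 17/2 = (4 + x2)/2, so x2 = 2*17/2 - 4 = 13
For y: 2 = (0 + y2)/2, so y2 = 2*2 - 0 = 4
J = (13, 4)

(13, 4)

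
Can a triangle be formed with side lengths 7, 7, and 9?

Check all three triangle inequalities:
7 + 7 = 14 > 9 ✓
7 + 9 = 16 > 7 ✓
7 + 9 = 16 > 7 ✓
All conditions hold, so these sides form a valid triangle.

Yes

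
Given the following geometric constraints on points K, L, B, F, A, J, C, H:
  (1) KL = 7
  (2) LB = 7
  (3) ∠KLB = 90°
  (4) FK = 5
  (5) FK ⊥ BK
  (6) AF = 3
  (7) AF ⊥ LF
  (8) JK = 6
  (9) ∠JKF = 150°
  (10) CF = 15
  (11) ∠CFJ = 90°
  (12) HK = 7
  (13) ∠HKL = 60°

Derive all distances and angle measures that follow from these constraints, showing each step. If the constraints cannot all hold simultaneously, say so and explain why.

The constraints are consistent.

Step 1: From KL = 7, LB = 7, and ∠KLB = 90°, by the law of cosines:
  KB² = KL² + LB² - 2·KL·LB·cos(90°) = 49 + 49 - 0 = 98
  KB = 7·√2

Step 2: From LK = 7, KH = 7, and ∠LKH = 60°, by the law of cosines:
  LH² = LK² + KH² - 2·LK·KH·cos(60°) = 49 + 49 - 49 = 49
  LH = 7

Step 3: From FK = 5, KJ = 6, and ∠FKJ = 150°, by the law of cosines:
  FJ² = FK² + KJ² - 2·FK·KJ·cos(150°) = 25 + 36 + 51.96 = 113
  FJ ≈ 10.63

Step 4: From BK = 7·√2, KF = 5, and ∠BKF = 90°, by the law of cosines:
  BF² = BK² + KF² - 2·BK·KF·cos(90°) = 98 + 25 - 0 = 123
  BF = √123

Step 5: From JF = 10.63, FC = 15, and ∠JFC = 90°, by the law of cosines:
  JC² = JF² + FC² - 2·JF·FC·cos(90°) = 113 + 225 - 0 = 338
  JC ≈ 18.38

Step 6: From KB = 7·√2, KL = 7, BL = 7, by the inverse law of cosines:
  cos(∠BKL) = (KB² + KL² - BL²) / (2·KB·KL)
  ∠BKL = 45°

Step 7: From LH = 7, LK = 7, HK = 7, by the inverse law of cosines:
  cos(∠HLK) = (LH² + LK² - HK²) / (2·LH·LK)
  ∠HLK = 60°

Step 8: From BK = 7·√2, BL = 7, KL = 7, by the inverse law of cosines:
  cos(∠KBL) = (BK² + BL² - KL²) / (2·BK·BL)
  ∠KBL = 45°

Step 9: From FJ = 10.63, FK = 5, JK = 6, by the inverse law of cosines:
  cos(∠JFK) = (FJ² + FK² - JK²) / (2·FJ·FK)
  ∠JFK = 16.4°

Step 10: From JF = 10.63, JK = 6, FK = 5, by the inverse law of cosines:
  cos(∠FJK) = (JF² + JK² - FK²) / (2·JF·JK)
  ∠FJK = 13.6°

Step 11: From HK = 7, HL = 7, KL = 7, by the inverse law of cosines:
  cos(∠KHL) = (HK² + HL² - KL²) / (2·HK·HL)
  ∠KHL = 60°

Step 12: From BF = √123, BK = 7·√2, FK = 5, by the inverse law of cosines:
  cos(∠FBK) = (BF² + BK² - FK²) / (2·BF·BK)
  ∠FBK = 26.8°

Step 13: From FB = √123, FK = 5, BK = 7·√2, by the inverse law of cosines:
  cos(∠BFK) = (FB² + FK² - BK²) / (2·FB·FK)
  ∠BFK = 63.2°

Step 14: From JC = 18.38, JF = 10.63, CF = 15, by the inverse law of cosines:
  cos(∠CJF) = (JC² + JF² - CF²) / (2·JC·JF)
  ∠CJF = 54.68°

Step 15: From CF = 15, CJ = 18.38, FJ = 10.63, by the inverse law of cosines:
  cos(∠FCJ) = (CF² + CJ² - FJ²) / (2·CF·CJ)
  ∠FCJ = 35.32°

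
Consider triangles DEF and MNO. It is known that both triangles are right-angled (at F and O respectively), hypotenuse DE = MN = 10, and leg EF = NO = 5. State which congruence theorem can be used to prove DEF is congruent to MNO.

The given information provides:
both triangles are right-angled (at F and O respectively), hypotenuse DE = MN = 10, and leg EF = NO = 5
This matches the HL congruence theorem.
The hypotenuse and one leg of two right triangles are equal (Hypotenuse-Leg).

HL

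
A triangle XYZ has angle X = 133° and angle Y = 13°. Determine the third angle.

Let angle Z = x. Then 133 + 13 + x = 180.
x = 180 - 146 = 34 degrees.

34 degrees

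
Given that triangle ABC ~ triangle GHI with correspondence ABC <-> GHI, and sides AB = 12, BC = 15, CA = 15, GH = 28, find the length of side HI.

Since the triangles are similar, the ratio of corresponding sides is constant.
Scale factor k = GH / AB = 28 / 12 = 7/3
HI = k * BC = 7/3 * 15 = 35

35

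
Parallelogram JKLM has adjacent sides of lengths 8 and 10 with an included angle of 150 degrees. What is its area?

The area of a parallelogram equals the product of two adjacent sides times the sine of the included angle.
This is because the height equals 10 * sin(150°) = 5.
Area = 8 * 5 = 40

40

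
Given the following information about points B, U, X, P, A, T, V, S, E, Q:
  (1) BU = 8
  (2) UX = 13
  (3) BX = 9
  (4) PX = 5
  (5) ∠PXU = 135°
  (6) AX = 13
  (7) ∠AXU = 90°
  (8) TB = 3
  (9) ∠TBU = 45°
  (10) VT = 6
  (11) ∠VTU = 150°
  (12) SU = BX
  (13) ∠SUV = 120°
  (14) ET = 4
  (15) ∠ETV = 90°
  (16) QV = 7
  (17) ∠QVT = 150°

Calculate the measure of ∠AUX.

Step 1: By the law of cosines on triangle UXA: UA² = 13² + 13² − 2·13·13·cos(90°) = 338, so UA = 13·√2.
Step 2: By the inverse law of cosines on triangle AUX: cos(∠AUX) = ((13·√2)² + 13² − 13²) / (2·13·√2·13) = 338/478 = 0.7071, so ∠AUX = 45°.

Therefore, the measure of angle ∠AUX = 45°.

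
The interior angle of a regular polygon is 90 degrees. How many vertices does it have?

Exterior angle = 180 - 90 = 90. n = 360 / 90 = 4.

4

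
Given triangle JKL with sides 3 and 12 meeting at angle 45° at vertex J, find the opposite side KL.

When two sides and the included angle are known, the law of cosines gives the third side.
c^2 = a^2 + b^2 - 2ab cos(C) generalizes the Pythagorean theorem to non-right triangles.
Here: KL^2 = 9 + 144 - 72*(sqrt(2)/2) = 153 - 36*sqrt(2)
KL = 3*sqrt(17 - 4*sqrt(2))

3*sqrt(17 - 4*sqrt(2))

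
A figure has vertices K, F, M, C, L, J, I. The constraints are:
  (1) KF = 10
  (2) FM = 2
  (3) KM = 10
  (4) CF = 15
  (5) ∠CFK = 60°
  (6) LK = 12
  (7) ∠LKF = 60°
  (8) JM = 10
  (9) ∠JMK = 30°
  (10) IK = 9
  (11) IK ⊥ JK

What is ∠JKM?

Step 1: By the law of cosines on triangle KMJ: KJ² = 10² + 10² − 2·10·10·cos(30°) = 26.79, so KJ ≈ 5.18.
Step 2: By the inverse law of cosines on triangle JKM: cos(∠JKM) = (5.18² + 10² − 10²) / (2·5.18·10) = 26.79/103.53 = 0.2588, so ∠JKM = 75°.

Therefore, the measure of angle ∠JKM = 75°.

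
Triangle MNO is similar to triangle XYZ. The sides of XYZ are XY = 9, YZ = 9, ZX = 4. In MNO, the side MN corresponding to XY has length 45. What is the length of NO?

k = 45/9 = 5. NO = 5 * 9 = 45.

45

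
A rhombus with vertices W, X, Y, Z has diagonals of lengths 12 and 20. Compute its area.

Area of a rhombus = (d1 * d2) / 2
Area = (12 * 20) / 2
Area = 240 / 2
Area = 120

120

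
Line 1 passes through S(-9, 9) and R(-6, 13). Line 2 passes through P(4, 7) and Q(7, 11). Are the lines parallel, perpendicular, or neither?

Slope of line 1: m1 = (13 - 9)/(-6 - -9) = 4/3 = 4/3
Slope of line 2: m2 = (11 - 7)/(7 - 4) = 4/3 = 4/3
m1 = m2, so the lines are parallel.

Parallel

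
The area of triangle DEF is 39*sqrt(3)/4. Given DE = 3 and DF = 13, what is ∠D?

sin(C) = 2 * 39*sqrt(3)/4 / (3 * 13) = sqrt(3)/2, so C = arcsin(sqrt(3)/2) = 60°.
Since sin(180° - C) = sin(C), the obtuse angle 120° gives the same area, so C = 60° or C = 120°.

60° or 120°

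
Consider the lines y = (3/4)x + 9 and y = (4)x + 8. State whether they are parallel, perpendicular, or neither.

Slope of line 1: m1 = 3/4
Slope of line 2: m2 = 4
For parallel lines we need equal slopes: 3/4 != 4.
For perpendicular lines we need m1*m2 = -1: (3/4)(4) = 3 != -1.
Since neither condition holds, the lines are neither parallel nor perpendicular.

Neither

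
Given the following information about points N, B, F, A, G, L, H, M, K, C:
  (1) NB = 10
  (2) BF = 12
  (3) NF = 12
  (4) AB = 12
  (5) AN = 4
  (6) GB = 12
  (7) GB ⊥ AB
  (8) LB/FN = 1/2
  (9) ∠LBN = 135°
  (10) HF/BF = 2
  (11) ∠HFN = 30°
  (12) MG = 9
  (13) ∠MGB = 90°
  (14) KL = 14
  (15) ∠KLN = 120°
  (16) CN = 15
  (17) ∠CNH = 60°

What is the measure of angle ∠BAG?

Step 1: By the law of cosines on triangle ABG: AG² = 12² + 12² − 2·12·12·cos(90°) = 288, so AG = 12·√2.
Step 2: By the inverse law of cosines on triangle BAG: cos(∠BAG) = (12² + (12·√2)² − 12²) / (2·12·12·√2) = 288/407.29 = 0.7071, so ∠BAG = 45°.

Therefore, the measure of angle ∠BAG = 45°.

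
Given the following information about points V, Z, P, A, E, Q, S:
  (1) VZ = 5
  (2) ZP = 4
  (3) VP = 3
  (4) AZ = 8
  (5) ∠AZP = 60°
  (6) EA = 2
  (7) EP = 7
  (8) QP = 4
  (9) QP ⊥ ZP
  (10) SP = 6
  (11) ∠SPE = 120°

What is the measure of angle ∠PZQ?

Step 1: By the law of cosines on triangle ZPQ: ZQ² = 4² + 4² − 2·4·4·cos(90°) = 32, so ZQ = 4·√2.
Step 2: By the inverse law of cosines on triangle PZQ: cos(∠PZQ) = (4² + (4·√2)² − 4²) / (2·4·4·√2) = 32/45.25 = 0.7071, so ∠PZQ = 45°.

Therefore, the measure of angle ∠PZQ = 45°.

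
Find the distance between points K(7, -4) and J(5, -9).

d = sqrt((-2)^2 + (-5)^2) = sqrt(29)

sqrt(29)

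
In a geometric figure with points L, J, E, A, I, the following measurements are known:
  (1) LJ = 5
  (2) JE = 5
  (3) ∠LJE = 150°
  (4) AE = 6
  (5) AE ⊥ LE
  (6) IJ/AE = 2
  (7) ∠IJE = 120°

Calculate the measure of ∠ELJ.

Step 1: By the law of cosines on triangle LJE: LE² = 5² + 5² − 2·5·5·cos(150°) = 93.3, so LE ≈ 9.66.
Step 2: By the inverse law of cosines on triangle ELJ: cos(∠ELJ) = (9.66² + 5² − 5²) / (2·9.66·5) = 93.3/96.59 = 0.9659, so ∠ELJ = 15°.

Therefore, the measure of angle ∠ELJ = 15°.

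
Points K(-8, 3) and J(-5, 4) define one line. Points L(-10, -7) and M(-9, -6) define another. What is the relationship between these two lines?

Slope of line 1: m1 = (4 - 3)/(-5 - -8) = 1/3 = 1/3
Slope of line 2: m2 = (-6 - -7)/(-9 - -10) = 1/1 = 1
For parallel lines we need equal slopes: 1/3 != 1.
For perpendicular lines we need m1*m2 = -1: (1/3)(1) = 1/3 != -1.
Since neither condition holds, the lines are neither parallel nor perpendicular.

Neither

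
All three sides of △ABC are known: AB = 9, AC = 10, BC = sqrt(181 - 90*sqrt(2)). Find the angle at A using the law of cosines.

When all three sides of a triangle are known, the law of cosines can be rearranged to find any angle.
cos(C) = (a² + b² - c²) / (2ab) gives cos(A) = sqrt(2)/2.
Taking the inverse cosine: A = 45°.

45°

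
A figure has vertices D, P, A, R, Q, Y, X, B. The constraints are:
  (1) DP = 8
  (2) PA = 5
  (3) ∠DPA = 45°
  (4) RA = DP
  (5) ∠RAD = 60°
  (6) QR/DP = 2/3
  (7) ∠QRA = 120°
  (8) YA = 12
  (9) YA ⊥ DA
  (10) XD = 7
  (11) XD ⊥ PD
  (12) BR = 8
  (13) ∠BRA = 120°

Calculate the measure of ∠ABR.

From the given relations: RA = DP = 8.
Step 1: By the law of cosines on triangle BRA: BA² = 8² + 8² − 2·8·8·cos(120°) = 192, so BA = 8·√3.
Step 2: By the inverse law of cosines on triangle ABR: cos(∠ABR) = ((8·√3)² + 8² − 8²) / (2·8·√3·8) = 192/221.7 = 0.866, so ∠ABR = 30°.

Therefore, the measure of angle ∠ABR = 30°.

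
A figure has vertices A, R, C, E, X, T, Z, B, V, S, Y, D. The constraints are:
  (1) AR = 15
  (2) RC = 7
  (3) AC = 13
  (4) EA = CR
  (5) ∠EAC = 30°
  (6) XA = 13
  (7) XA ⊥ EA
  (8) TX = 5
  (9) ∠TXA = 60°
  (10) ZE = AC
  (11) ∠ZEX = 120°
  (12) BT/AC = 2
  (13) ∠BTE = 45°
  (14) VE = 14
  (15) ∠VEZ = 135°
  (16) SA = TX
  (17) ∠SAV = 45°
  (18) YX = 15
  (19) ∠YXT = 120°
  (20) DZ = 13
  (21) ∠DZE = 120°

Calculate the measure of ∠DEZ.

From the given relations: ZE = AC = 13.
Step 1: By the law of cosines on triangle EZD: ED² = 13² + 13² − 2·13·13·cos(120°) = 507, so ED = 13·√3.
Step 2: By the inverse law of cosines on triangle DEZ: cos(∠DEZ) = ((13·√3)² + 13² − 13²) / (2·13·√3·13) = 507/585.43 = 0.866, so ∠DEZ = 30°.

Therefore, the measure of angle ∠DEZ = 30°.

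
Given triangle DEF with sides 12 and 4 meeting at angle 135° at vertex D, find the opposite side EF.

By the law of cosines: EF^2 = DE^2 + DF^2 - 2*DE*DF*cos(D)
EF^2 = 12^2 + 4^2 - 2*12*4*cos(135°)
EF^2 = 144 + 16 - 96*(-sqrt(2)/2)
EF^2 = 48*sqrt(2) + 160
EF = 4*sqrt(3*sqrt(2) + 10)

4*sqrt(3*sqrt(2) + 10)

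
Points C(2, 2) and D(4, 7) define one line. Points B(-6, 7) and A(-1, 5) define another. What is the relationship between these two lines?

Slope of line 1: m1 = (7 - 2)/(4 - 2) = 5/2 = 5/2
Slope of line 2: m2 = (5 - 7)/(-1 - -6) = -2/5 = -2/5
Two lines are perpendicular when the product of their slopes is -1 (negative reciprocals).
m1 * m2 = (5/2) * (-2/5) = -1, confirming perpendicularity.

Perpendicular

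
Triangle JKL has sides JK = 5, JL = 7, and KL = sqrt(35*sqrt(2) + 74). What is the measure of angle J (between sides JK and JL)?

cos(J) = (5² + 7² - (sqrt(35*sqrt(2) + 74))²) / (2 × 5 × 7) = -sqrt(2)/2, so J = arccos(-sqrt(2)/2) = 135°.

135°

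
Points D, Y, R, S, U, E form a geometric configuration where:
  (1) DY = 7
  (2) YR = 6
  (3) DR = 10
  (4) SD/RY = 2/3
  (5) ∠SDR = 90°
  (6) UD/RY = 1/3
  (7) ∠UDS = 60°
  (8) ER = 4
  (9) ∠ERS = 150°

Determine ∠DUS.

From the given relations: UD = 1/3·RY = 1/3·6 = 2; SD = 2/3·RY = 2/3·6 = 4.
Step 1: By the law of cosines on triangle UDS: US² = 2² + 4² − 2·2·4·cos(60°) = 12, so US = 2·√3.
Step 2: By the inverse law of cosines on triangle DUS: cos(∠DUS) = (2² + (2·√3)² − 4²) / (2·2·2·√3) = 0/13.86 = 0, so ∠DUS = 90°.

Therefore, the measure of angle ∠DUS = 90°.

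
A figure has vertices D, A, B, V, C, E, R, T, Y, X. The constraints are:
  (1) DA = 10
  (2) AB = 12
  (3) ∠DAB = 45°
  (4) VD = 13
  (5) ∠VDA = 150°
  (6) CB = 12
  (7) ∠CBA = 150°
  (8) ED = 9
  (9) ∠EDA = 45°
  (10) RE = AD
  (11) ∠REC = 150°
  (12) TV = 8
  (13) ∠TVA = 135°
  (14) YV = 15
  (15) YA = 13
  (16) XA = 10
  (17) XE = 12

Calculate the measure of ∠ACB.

Step 1: By the law of cosines on triangle CBA: CA² = 12² + 12² − 2·12·12·cos(150°) = 537.42, so CA ≈ 23.18.
Step 2: By the inverse law of cosines on triangle ACB: cos(∠ACB) = (23.18² + 12² − 12²) / (2·23.18·12) = 537.42/556.37 = 0.9659, so ∠ACB = 15°.

Therefore, the measure of angle ∠ACB = 15°.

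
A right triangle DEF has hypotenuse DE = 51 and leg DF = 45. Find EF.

EF = sqrt(51^2 - 45^2) = sqrt(576) = 24

24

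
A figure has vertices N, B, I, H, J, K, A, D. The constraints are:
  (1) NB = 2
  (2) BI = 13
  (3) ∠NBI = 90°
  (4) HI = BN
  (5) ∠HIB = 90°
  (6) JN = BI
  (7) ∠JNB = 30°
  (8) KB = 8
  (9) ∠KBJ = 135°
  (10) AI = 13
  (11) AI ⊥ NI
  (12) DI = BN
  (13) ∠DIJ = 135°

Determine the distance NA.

Step 1: By the law of cosines on triangle NBI: NI² = 2² + 13² − 2·2·13·cos(90°) = 173, so NI = √173.
Step 2: By the law of cosines on triangle NIA: NA² = √173² + 13² − 2·√173·13·cos(90°) = 342, so NA = 3·√38.

Therefore, the length of NA = 3·√38.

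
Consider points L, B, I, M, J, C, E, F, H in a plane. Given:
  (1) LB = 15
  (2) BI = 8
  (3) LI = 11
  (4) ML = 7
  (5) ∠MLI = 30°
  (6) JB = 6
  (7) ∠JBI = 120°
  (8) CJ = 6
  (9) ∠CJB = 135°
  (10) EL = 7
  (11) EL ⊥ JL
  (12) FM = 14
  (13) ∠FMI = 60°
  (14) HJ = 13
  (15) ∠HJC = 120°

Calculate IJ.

Step 1: By the law of cosines on triangle IBJ: IJ² = 8² + 6² − 2·8·6·cos(120°) = 148, so IJ = 2·√37.

Therefore, the length of IJ = 2·√37.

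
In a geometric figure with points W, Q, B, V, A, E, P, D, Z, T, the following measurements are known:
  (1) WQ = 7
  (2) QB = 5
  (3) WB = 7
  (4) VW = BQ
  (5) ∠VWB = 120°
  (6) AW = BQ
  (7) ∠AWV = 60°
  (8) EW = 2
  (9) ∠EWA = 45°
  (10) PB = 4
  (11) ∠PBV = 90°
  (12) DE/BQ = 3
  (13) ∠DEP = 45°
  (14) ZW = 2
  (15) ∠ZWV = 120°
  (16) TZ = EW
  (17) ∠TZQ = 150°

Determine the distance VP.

From the given relations: VW = BQ = 5.
Step 1: By the law of cosines on triangle BWV: BV² = 7² + 5² − 2·7·5·cos(120°) = 109, so BV = √109.
Step 2: By the law of cosines on triangle VBP: VP² = √109² + 4² − 2·√109·4·cos(90°) = 125, so VP = 5·√5.

Therefore, the length of VP = 5·√5.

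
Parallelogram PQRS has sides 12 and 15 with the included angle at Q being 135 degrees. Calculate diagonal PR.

The diagonal of a parallelogram can be found by treating two adjacent sides and the diagonal as a triangle.
Applying the law of cosines with sides 12, 15 and included angle 135°:
d^2 = 144 + 225 - 360*cos(135°) = 180*sqrt(2) + 369
d = 3*sqrt(20*sqrt(2) + 41)

3*sqrt(20*sqrt(2) + 41)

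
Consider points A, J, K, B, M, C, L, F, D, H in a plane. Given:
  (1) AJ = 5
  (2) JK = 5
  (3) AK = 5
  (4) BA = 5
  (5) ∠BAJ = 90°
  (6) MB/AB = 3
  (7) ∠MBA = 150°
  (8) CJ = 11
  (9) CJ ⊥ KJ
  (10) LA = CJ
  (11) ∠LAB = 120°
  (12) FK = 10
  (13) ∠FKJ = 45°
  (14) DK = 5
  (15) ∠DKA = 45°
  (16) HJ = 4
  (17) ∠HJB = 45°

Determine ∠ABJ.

Step 1: By the law of cosines on triangle BAJ: BJ² = 5² + 5² − 2·5·5·cos(90°) = 50, so BJ = 5·√2.
Step 2: By the inverse law of cosines on triangle ABJ: cos(∠ABJ) = (5² + (5·√2)² − 5²) / (2·5·5·√2) = 50/70.71 = 0.7071, so ∠ABJ = 45°.

Therefore, the measure of angle ∠ABJ = 45°.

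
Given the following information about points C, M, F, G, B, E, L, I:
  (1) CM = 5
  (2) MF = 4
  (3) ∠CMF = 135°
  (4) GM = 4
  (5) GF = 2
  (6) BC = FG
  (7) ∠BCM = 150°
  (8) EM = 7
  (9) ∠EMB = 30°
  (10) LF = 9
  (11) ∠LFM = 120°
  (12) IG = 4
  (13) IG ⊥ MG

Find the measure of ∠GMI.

Step 1: By the law of cosines on triangle MGI: MI² = 4² + 4² − 2·4·4·cos(90°) = 32, so MI = 4·√2.
Step 2: By the inverse law of cosines on triangle GMI: cos(∠GMI) = (4² + (4·√2)² − 4²) / (2·4·4·√2) = 32/45.25 = 0.7071, so ∠GMI = 45°.

Therefore, the measure of angle ∠GMI = 45°.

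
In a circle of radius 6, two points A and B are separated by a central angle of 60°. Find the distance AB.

Drop a perpendicular from the center to the chord, bisecting both the chord and the central angle.
Each half-chord = r sin(θ/2) = 6 sin(30°).
The full chord = 2 × 6 × sin(30°) = 6.

6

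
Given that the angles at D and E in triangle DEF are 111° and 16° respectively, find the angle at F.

The interior angles sum to 180°: angle F = 180 - 111 - 16 = 53°.
The triangle is obtuse (angles 111°, 16°, 53°).

53 degrees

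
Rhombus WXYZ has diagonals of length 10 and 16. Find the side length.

In a rhombus, the diagonals bisect each other perpendicularly, creating four congruent right triangles.
Each triangle has legs 5 (half of 10) and 8 (half of 16).
The hypotenuse of each right triangle is a side of the rhombus:
side = sqrt(5^2 + 8^2) = sqrt(89)

sqrt(89)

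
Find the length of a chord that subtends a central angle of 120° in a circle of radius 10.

Drop a perpendicular from the center to the chord, bisecting both the chord and the central angle.
Each half-chord = r sin(θ/2) = 10 sin(60°).
The full chord = 2 × 10 × sin(60°) = 10*sqrt(3).

10*sqrt(3)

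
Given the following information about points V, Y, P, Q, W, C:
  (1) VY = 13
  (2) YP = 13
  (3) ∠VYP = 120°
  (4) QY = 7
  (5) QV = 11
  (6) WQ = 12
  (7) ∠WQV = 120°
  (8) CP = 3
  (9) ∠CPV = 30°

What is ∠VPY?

Step 1: By the law of cosines on triangle PYV: PV² = 13² + 13² − 2·13·13·cos(120°) = 507, so PV = 13·√3.
Step 2: By the inverse law of cosines on triangle VPY: cos(∠VPY) = ((13·√3)² + 13² − 13²) / (2·13·√3·13) = 507/585.43 = 0.866, so ∠VPY = 30°.

Therefore, the measure of angle ∠VPY = 30°.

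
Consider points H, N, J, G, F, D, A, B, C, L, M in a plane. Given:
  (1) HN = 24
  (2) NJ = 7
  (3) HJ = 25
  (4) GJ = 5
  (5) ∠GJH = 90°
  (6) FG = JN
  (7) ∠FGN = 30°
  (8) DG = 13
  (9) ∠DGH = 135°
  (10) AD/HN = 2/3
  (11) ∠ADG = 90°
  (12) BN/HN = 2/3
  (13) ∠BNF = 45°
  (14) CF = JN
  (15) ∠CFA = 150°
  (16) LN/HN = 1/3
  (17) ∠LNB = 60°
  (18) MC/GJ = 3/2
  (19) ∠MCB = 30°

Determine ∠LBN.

From the given relations: BN = 2/3·HN = 2/3·24 = 16; LN = 1/3·HN = 1/3·24 = 8.
Step 1: By the law of cosines on triangle BNL: BL² = 16² + 8² − 2·16·8·cos(60°) = 192, so BL = 8·√3.
Step 2: By the inverse law of cosines on triangle LBN: cos(∠LBN) = ((8·√3)² + 16² − 8²) / (2·8·√3·16) = 384/443.41 = 0.866, so ∠LBN = 30°.

Therefore, the measure of angle ∠LBN = 30°.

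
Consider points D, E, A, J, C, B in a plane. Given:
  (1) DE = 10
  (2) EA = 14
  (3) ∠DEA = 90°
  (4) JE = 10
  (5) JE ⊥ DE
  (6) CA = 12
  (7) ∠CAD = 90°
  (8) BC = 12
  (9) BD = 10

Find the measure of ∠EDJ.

Step 1: By the law of cosines on triangle DEJ: DJ² = 10² + 10² − 2·10·10·cos(90°) = 200, so DJ = 10·√2.
Step 2: By the inverse law of cosines on triangle EDJ: cos(∠EDJ) = (10² + (10·√2)² − 10²) / (2·10·10·√2) = 200/282.84 = 0.7071, so ∠EDJ = 45°.

Therefore, the measure of angle ∠EDJ = 45°.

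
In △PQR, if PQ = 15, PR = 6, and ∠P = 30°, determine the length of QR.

When two sides and the included angle are known, the law of cosines gives the third side.
c^2 = a^2 + b^2 - 2ab cos(C) generalizes the Pythagorean theorem to non-right triangles.
Here: QR^2 = 225 + 36 - 180*(sqrt(3)/2) = 261 - 90*sqrt(3)
QR = 3*sqrt(29 - 10*sqrt(3))

3*sqrt(29 - 10*sqrt(3))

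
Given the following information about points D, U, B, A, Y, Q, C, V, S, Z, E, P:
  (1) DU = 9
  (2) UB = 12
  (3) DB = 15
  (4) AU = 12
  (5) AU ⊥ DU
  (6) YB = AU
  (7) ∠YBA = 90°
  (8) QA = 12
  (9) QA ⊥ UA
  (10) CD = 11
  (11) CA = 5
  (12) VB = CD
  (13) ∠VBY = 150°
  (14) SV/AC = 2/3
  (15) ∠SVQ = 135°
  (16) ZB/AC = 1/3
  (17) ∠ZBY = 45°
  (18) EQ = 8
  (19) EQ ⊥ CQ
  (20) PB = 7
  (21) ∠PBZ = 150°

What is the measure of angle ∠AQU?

Step 1: By the law of cosines on triangle QAU: QU² = 12² + 12² − 2·12·12·cos(90°) = 288, so QU = 12·√2.
Step 2: By the inverse law of cosines on triangle AQU: cos(∠AQU) = (12² + (12·√2)² − 12²) / (2·12·12·√2) = 288/407.29 = 0.7071, so ∠AQU = 45°.

Therefore, the measure of angle ∠AQU = 45°.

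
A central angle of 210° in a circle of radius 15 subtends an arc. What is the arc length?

Arc length = 2πr × θ/360
= 2π × 15 × 7/12
= 35*pi/2

35*pi/2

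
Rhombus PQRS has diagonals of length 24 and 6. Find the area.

The diagonals of a rhombus divide it into four right triangles.
Each triangle has legs 24/ 2 = 12 and 6/2 = 3, so each has area (1/2)*12*3 = 18.
Four such triangles give total area = (d1 * d2) / 2 = 72.

72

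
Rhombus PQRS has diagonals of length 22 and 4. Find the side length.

Half-diagonals are 11 and 2. side = sqrt(11^2 + 2^2) = sqrt(125) = 5*sqrt(5)

5*sqrt(5)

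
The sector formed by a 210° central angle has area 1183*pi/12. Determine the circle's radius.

r² = 360 × 1183*pi/12 / (π × 210) = 169, so r = 13.

13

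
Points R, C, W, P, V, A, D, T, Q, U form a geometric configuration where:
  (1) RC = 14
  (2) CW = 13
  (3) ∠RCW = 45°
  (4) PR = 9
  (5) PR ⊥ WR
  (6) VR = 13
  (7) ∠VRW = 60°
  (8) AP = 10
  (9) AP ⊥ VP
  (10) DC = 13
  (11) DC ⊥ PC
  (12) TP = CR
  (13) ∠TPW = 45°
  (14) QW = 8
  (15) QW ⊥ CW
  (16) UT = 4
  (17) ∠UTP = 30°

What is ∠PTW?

From the given relations: TP = CR = 14.
Step 1: By the law of cosines on triangle RCW: RW² = 14² + 13² − 2·14·13·cos(45°) = 107.61, so RW ≈ 10.37.
Step 2: By the law of cosines on triangle PRW: PW² = 9² + 10.37² − 2·9·10.37·cos(90°) = 188.61, so PW ≈ 13.73.
Step 3: By the law of cosines on triangle TPW: TW² = 14² + 13.73² − 2·14·13.73·cos(45°) = 112.7, so TW ≈ 10.62.
Step 4: By the inverse law of cosines on triangle PTW: cos(∠PTW) = (14² + 10.62² − 13.73²) / (2·14·10.62) = 120.09/297.25 = 0.404, so ∠PTW = 66.17°.

Therefore, the measure of angle ∠PTW = 66.17°.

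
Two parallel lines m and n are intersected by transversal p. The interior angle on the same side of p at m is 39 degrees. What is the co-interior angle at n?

Co-interior angles (same-side interior) formed by parallel lines and a transversal are supplementary (sum to 180 degrees).
The given angle is 39 degrees.
The co-interior angle = 180 - 39 = 141 degrees.

141 degrees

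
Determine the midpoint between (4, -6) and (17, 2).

M = ((x₁ + x₂)/2, (y₁ + y₂)/2)
= ((4 + 17)/2, (-6 + 2)/2)
= (21/2, -4/2) = (21/2, -2)

(21/2, -2)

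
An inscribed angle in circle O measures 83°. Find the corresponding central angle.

Central angle = 2 × 83° = 166° (inscribed angle theorem).

166°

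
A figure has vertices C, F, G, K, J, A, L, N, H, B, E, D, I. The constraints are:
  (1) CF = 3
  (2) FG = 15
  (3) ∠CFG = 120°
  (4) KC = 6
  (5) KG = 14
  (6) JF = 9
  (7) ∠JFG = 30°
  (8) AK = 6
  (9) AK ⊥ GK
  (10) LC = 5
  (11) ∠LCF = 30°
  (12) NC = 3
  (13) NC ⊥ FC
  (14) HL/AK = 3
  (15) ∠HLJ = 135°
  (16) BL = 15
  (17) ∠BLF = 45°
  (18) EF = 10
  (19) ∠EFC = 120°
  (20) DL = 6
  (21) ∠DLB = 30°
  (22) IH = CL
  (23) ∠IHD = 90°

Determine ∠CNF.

Step 1: By the law of cosines on triangle NCF: NF² = 3² + 3² − 2·3·3·cos(90°) = 18, so NF = 3·√2.
Step 2: By the inverse law of cosines on triangle CNF: cos(∠CNF) = (3² + (3·√2)² − 3²) / (2·3·3·√2) = 18/25.46 = 0.7071, so ∠CNF = 45°.

Therefore, the measure of angle ∠CNF = 45°.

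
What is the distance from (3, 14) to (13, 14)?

d = sqrt((10)^2 + (0)^2) = sqrt(100) = 10

10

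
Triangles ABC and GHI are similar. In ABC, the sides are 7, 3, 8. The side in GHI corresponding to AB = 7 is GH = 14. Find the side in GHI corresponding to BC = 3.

Similar triangles have proportional sides. Setting up the proportion:
GH / AB = HI / BC
14 / 7 = HI / 3
HI = 3 * 14 / 7 = 6.

6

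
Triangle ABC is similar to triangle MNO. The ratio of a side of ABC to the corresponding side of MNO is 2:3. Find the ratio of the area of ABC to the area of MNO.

Area ratio = (side ratio)^2 = (2/3)^2 = 4:9.

4:9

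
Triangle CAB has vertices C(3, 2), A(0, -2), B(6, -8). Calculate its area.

Shoelace: Area = (1/2)|3(-2--8) + 0(-8-2) + 6(2--2)| = (1/2)(42) = 21

21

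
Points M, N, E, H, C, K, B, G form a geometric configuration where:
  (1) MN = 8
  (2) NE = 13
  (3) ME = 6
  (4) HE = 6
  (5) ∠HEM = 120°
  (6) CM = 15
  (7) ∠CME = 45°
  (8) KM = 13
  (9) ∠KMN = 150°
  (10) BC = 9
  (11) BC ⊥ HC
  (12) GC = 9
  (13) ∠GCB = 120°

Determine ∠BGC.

Step 1: By the law of cosines on triangle GCB: GB² = 9² + 9² − 2·9·9·cos(120°) = 243, so GB = 9·√3.
Step 2: By the inverse law of cosines on triangle BGC: cos(∠BGC) = ((9·√3)² + 9² − 9²) / (2·9·√3·9) = 243/280.59 = 0.866, so ∠BGC = 30°.

Therefore, the measure of angle ∠BGC = 30°.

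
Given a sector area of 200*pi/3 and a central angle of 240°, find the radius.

Sector area A = πr² × θ/360, so r² = 360A / (πθ).
r² = 360 × 200*pi/3 / (π × 240)
r² = 100
r = 10

10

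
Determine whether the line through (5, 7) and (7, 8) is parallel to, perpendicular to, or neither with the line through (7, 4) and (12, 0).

Slope of line 1: m1 = (8 - 7)/(7 - 5) = 1/2 = 1/2
Slope of line 2: m2 = (0 - 4)/(12 - 7) = -4/5 = -4/5
For parallel lines we need equal slopes: 1/2 != -4/5.
For perpendicular lines we need m1*m2 = -1: (1/2)(-4/5) = -2/5 != -1.
Since neither condition holds, the lines are neither parallel nor perpendicular.

Neither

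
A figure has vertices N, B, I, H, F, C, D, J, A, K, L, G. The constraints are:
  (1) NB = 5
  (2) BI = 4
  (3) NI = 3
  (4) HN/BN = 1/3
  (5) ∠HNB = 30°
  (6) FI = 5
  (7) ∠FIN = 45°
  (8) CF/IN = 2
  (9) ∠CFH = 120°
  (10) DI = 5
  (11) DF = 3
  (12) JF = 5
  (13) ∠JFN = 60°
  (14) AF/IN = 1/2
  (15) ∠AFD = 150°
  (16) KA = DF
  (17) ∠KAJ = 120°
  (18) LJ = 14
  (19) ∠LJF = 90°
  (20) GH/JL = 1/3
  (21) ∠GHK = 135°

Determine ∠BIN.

Step 1: By the inverse law of cosines on triangle BIN: cos(∠BIN) = (4² + 3² − 5²) / (2·4·3) = 0/24 = 0, so ∠BIN = 90°.

Therefore, the measure of angle ∠BIN = 90°.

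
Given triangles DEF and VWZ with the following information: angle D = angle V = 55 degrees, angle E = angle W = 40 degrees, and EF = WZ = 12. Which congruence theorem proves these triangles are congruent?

The given information matches AAS: Two pairs of corresponding angles and a non-included side are equal (Angle-Angle-Side).

AAS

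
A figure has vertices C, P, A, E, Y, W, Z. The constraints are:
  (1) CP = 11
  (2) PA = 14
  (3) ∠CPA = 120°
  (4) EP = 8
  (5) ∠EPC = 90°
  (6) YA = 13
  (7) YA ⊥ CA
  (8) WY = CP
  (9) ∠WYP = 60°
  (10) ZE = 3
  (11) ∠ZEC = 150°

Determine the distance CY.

Step 1: By the law of cosines on triangle CPA: CA² = 11² + 14² − 2·11·14·cos(120°) = 471, so CA ≈ 21.7.
Step 2: By the law of cosines on triangle CAY: CY² = 21.7² + 13² − 2·21.7·13·cos(90°) = 640, so CY = 8·√10.

Therefore, the length of CY = 8·√10.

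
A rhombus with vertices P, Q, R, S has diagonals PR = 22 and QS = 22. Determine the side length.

In a rhombus, the diagonals bisect each other perpendicularly, creating four congruent right triangles.
Each triangle has legs 11 (half of 22) and 11 (half of 22).
The hypotenuse of each right triangle is a side of the rhombus:
side = sqrt(11^2 + 11^2) = sqrt(242) = 11*sqrt(2)

11*sqrt(2)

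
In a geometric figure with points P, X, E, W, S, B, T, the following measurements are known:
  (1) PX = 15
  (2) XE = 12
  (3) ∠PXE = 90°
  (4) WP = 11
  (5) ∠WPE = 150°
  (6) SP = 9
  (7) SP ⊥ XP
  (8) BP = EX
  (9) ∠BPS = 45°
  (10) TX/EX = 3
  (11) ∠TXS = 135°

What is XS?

Step 1: By the law of cosines on triangle XPS: XS² = 15² + 9² − 2·15·9·cos(90°) = 306, so XS = 3·√34.

Therefore, the length of XS = 3·√34.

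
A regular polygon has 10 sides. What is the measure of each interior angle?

Each interior angle of a regular n-gon is (n - 2) * 180 / n.
For n = 10: (10 - 2) * 180 / 10 = 1440/10 = 144 degrees.

144 degrees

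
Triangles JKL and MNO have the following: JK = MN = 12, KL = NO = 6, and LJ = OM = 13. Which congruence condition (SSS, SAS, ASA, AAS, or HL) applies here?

The given information provides:
JK = MN = 12, KL = NO = 6, and LJ = OM = 13
This matches the SSS congruence theorem.
All three pairs of corresponding sides are equal (Side-Side-Side).

SSS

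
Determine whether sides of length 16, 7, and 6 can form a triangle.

No.
The triangle inequality is violated: 7 + 6 = 13 ≤ 16.
These lengths cannot form a triangle.

No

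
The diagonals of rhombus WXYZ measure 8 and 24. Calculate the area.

Area of a rhombus = (d1 * d2) / 2
Area = (8 * 24) / 2
Area = 192 / 2
Area = 96

96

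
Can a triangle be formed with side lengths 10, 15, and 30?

Check the triangle inequality: 10 + 15 = 25 ≤ 30.
Since the sum of two sides does not exceed the third, no triangle can be formed.

No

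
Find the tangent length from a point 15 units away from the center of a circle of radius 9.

The tangent, radius, and line from the external point to the center form a right triangle.
The right angle is where the tangent meets the radius.
By the Pythagorean theorem: tangent² + 9² = 15²
tangent² = 225 - 81 = 144
tangent = 12

12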